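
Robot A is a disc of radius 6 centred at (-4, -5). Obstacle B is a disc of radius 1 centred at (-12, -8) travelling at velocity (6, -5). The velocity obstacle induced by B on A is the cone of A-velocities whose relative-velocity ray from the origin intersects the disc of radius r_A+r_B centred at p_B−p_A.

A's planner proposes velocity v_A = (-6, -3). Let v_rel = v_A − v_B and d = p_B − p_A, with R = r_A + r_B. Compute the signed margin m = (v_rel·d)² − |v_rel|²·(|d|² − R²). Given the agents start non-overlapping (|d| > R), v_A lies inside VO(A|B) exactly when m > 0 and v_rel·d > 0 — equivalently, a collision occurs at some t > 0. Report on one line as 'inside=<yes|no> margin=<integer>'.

d = (-8, -3),  |d|² = 73;  R = 6+1 = 7,  c = 73−7² = 24
v_rel = (-12, 2),  |v_rel|² = 148;  v_rel·d = (-12)·(-8) + (2)·(-3) = 90
148·t² − 180·t + 24 = 0  ⇒  m = 90² − 148·24 = 4548
m = 4548 > 0,  v_rel·d = 90 > 0  ⇒  inside

inside=yes margin=4548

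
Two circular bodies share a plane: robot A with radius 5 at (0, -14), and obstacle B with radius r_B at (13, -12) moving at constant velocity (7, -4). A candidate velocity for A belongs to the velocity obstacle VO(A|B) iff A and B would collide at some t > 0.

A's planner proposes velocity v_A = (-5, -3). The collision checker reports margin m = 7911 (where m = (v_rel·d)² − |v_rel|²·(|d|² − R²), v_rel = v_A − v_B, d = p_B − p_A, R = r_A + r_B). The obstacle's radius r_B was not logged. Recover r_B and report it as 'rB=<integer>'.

m = 7911
d = (13, 2);  v_rel = (-12, 1),  |v_rel|² = 145
v_rel×d = (-12)·(2) − (1)·(13) = -37
since m = R²·145 − (-37)²:  R² = (1369 + 7911) / 145 = 64
R = √64 = 8  ⇒  r_B = 8 − 5 = 3

rB=3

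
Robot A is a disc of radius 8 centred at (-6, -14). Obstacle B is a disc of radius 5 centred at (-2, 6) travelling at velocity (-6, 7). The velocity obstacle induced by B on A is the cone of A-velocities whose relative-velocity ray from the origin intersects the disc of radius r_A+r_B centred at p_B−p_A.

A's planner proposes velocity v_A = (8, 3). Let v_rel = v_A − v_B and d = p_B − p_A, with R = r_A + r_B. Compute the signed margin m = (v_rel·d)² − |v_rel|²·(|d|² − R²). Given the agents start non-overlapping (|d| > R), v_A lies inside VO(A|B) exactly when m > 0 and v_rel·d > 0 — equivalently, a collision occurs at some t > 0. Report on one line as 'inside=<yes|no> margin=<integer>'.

d = (4, 20),  |d|² = 416;  R = 8+5 = 13,  c = 416−13² = 247
v_rel = (14, -4),  |v_rel|² = 212;  v_rel·d = (14)·(4) + (-4)·(20) = -24
212·t² + 48·t + 247 = 0  ⇒  m = (-24)² − 212·247 = -51788
m = -51788 < 0,  v_rel·d = -24 < 0  ⇒  outside

inside=no margin=-51788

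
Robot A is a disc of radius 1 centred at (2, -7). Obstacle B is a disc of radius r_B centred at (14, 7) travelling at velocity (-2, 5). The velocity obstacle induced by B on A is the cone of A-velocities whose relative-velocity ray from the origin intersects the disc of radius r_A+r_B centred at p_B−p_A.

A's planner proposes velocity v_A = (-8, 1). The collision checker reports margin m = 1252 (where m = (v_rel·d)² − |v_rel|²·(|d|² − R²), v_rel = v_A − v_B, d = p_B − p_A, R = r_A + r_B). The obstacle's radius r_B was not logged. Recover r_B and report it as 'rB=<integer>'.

m = 1252
d = (12, 14);  v_rel = (-6, -4),  |v_rel|² = 52
v_rel×d = (-6)·(14) − (-4)·(12) = -36
since m = R²·52 − (-36)²:  R² = (1296 + 1252) / 52 = 49
R = √49 = 7  ⇒  r_B = 7 − 1 = 6

rB=6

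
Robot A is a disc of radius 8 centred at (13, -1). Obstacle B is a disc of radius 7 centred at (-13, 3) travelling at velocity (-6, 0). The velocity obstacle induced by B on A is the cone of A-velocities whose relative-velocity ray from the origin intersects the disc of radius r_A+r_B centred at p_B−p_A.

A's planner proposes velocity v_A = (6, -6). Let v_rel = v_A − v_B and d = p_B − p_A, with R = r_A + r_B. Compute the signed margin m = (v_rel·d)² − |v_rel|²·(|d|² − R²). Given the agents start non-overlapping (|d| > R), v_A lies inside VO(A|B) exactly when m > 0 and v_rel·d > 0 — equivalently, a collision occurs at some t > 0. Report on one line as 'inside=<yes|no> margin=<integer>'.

d = (-26, 4),  |d|² = 692;  R = 8+7 = 15,  c = 692−15² = 467
v_rel = (12, -6),  |v_rel|² = 180;  v_rel·d = (12)·(-26) + (-6)·(4) = -336
180·t² + 672·t + 467 = 0  ⇒  m = (-336)² − 180·467 = 28836
m = 28836 > 0,  v_rel·d = -336 < 0  ⇒  outside

inside=no margin=28836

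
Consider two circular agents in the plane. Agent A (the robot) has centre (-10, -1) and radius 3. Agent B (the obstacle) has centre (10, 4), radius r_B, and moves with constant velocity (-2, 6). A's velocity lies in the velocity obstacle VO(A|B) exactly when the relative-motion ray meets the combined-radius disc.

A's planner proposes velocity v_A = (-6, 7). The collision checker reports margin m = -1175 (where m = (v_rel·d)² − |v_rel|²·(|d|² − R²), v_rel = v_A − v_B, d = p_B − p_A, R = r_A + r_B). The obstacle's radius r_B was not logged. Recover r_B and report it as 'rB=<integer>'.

m = -1175
d = (20, 5);  v_rel = (-4, 1),  |v_rel|² = 17
v_rel×d = (-4)·(5) − (1)·(20) = -40
since m = R²·17 − (-40)²:  R² = (1600 + -1175) / 17 = 25
R = √25 = 5  ⇒  r_B = 5 − 3 = 2

rB=2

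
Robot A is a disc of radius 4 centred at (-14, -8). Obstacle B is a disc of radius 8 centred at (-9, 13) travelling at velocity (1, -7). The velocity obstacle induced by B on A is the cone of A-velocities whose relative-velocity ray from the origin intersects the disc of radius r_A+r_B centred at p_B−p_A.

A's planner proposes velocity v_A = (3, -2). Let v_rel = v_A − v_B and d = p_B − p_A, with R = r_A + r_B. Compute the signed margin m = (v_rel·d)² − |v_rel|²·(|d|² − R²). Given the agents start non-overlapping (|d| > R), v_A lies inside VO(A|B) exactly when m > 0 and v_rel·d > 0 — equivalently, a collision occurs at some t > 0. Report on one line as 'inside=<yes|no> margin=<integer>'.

d = (5, 21),  |d|² = 466;  R = 4+8 = 12,  c = 466−12² = 322
v_rel = (2, 5),  |v_rel|² = 29;  v_rel·d = (2)·(5) + (5)·(21) = 115
29·t² − 230·t + 322 = 0  ⇒  m = 115² − 29·322 = 3887
m = 3887 > 0,  v_rel·d = 115 > 0  ⇒  inside

inside=yes margin=3887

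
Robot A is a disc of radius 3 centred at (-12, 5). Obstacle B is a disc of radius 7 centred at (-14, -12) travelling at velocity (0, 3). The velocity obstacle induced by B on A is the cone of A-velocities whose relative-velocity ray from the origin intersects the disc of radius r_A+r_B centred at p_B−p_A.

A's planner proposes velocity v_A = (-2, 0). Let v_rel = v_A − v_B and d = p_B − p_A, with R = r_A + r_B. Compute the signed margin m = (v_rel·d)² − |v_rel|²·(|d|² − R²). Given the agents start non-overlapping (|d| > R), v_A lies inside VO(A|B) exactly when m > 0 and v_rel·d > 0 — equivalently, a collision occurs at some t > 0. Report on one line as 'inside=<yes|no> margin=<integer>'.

d = (-2, -17),  |d|² = 293;  R = 3+7 = 10,  c = 293−10² = 193
v_rel = (-2, -3),  |v_rel|² = 13;  v_rel·d = (-2)·(-2) + (-3)·(-17) = 55
13·t² − 110·t + 193 = 0  ⇒  m = 55² − 13·193 = 516
m = 516 > 0,  v_rel·d = 55 > 0  ⇒  inside

inside=yes margin=516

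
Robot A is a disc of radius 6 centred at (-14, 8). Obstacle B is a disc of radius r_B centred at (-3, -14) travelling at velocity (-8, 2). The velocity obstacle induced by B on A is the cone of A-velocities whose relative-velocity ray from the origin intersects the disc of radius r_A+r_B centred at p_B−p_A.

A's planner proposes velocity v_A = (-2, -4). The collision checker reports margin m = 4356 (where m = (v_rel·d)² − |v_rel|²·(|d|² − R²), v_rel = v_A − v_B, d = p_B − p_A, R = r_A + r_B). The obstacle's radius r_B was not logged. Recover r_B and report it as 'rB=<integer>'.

m = 4356
d = (11, -22);  v_rel = (6, -6),  |v_rel|² = 72
v_rel×d = (6)·(-22) − (-6)·(11) = -66
since m = R²·72 − (-66)²:  R² = (4356 + 4356) / 72 = 121
R = √121 = 11  ⇒  r_B = 11 − 6 = 5

rB=5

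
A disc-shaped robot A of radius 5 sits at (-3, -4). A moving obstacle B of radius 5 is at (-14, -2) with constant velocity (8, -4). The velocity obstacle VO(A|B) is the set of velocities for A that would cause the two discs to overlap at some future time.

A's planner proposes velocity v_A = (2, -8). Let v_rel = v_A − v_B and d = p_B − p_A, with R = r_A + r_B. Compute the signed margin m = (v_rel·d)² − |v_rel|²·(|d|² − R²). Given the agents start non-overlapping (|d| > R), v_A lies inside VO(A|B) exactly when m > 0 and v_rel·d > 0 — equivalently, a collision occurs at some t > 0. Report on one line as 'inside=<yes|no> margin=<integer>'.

d = (-11, 2),  |d|² = 125;  R = 5+5 = 10,  c = 125−10² = 25
v_rel = (-6, -4),  |v_rel|² = 52;  v_rel·d = (-6)·(-11) + (-4)·(2) = 58
52·t² − 116·t + 25 = 0  ⇒  m = 58² − 52·25 = 2064
m = 2064 > 0,  v_rel·d = 58 > 0  ⇒  inside

inside=yes margin=2064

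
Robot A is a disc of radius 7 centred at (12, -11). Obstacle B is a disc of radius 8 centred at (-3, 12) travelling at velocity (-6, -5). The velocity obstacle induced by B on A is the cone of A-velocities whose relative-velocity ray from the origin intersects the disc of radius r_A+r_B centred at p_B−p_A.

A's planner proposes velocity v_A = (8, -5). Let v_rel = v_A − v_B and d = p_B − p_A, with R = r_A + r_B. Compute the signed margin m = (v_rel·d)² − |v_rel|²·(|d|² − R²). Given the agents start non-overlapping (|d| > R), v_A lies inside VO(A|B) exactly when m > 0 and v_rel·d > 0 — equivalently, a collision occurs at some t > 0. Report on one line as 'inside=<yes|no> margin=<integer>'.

d = (-15, 23),  |d|² = 754;  R = 7+8 = 15,  c = 754−15² = 529
v_rel = (14, 0),  |v_rel|² = 196;  v_rel·d = (14)·(-15) + (0)·(23) = -210
196·t² + 420·t + 529 = 0  ⇒  m = (-210)² − 196·529 = -59584
m = -59584 < 0,  v_rel·d = -210 < 0  ⇒  outside

inside=no margin=-59584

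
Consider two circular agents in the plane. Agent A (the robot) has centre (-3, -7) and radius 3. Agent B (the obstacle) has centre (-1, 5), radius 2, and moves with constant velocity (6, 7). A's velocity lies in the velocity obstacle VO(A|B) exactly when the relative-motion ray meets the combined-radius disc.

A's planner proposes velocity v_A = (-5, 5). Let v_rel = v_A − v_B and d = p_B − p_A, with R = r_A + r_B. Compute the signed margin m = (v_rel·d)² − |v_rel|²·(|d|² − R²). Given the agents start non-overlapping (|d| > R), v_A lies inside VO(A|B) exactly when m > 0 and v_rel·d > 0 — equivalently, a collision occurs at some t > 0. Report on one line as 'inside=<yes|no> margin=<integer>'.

d = (2, 12),  |d|² = 148;  R = 3+2 = 5,  c = 148−5² = 123
v_rel = (-11, -2),  |v_rel|² = 125;  v_rel·d = (-11)·(2) + (-2)·(12) = -46
125·t² + 92·t + 123 = 0  ⇒  m = (-46)² − 125·123 = -13259
m = -13259 < 0,  v_rel·d = -46 < 0  ⇒  outside

inside=no margin=-13259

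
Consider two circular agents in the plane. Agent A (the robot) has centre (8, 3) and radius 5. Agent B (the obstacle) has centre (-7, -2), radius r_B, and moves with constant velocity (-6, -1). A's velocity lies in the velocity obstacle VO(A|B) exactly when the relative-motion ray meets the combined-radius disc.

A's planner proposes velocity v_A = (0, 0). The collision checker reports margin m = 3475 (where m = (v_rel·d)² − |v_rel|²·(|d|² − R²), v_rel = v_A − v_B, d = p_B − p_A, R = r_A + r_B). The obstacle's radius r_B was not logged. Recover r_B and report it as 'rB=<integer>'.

m = 3475
d = (-15, -5);  v_rel = (6, 1),  |v_rel|² = 37
v_rel×d = (6)·(-5) − (1)·(-15) = -15
since m = R²·37 − (-15)²:  R² = (225 + 3475) / 37 = 100
R = √100 = 10  ⇒  r_B = 10 − 5 = 5

rB=5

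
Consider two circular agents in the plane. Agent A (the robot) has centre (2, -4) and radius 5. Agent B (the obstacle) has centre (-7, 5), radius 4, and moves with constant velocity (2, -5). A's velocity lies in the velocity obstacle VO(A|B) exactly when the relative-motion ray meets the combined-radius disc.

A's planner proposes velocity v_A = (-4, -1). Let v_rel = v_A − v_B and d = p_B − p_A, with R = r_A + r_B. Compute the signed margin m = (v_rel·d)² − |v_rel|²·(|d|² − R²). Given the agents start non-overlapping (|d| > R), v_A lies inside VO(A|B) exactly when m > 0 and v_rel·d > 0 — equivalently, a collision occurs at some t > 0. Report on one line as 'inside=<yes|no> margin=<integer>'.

d = (-9, 9),  |d|² = 162;  R = 5+4 = 9,  c = 162−9² = 81
v_rel = (-6, 4),  |v_rel|² = 52;  v_rel·d = (-6)·(-9) + (4)·(9) = 90
52·t² − 180·t + 81 = 0  ⇒  m = 90² − 52·81 = 3888
m = 3888 > 0,  v_rel·d = 90 > 0  ⇒  inside

inside=yes margin=3888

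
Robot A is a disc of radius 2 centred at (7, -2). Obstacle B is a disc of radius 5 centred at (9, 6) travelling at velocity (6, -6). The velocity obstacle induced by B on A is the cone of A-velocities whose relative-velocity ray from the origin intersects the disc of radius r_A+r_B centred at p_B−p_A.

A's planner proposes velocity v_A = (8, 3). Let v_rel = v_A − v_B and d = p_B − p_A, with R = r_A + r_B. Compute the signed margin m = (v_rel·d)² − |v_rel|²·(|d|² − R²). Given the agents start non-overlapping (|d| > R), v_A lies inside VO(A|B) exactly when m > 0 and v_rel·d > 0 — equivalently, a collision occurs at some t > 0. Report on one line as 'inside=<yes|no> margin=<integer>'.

d = (2, 8),  |d|² = 68;  R = 2+5 = 7,  c = 68−7² = 19
v_rel = (2, 9),  |v_rel|² = 85;  v_rel·d = (2)·(2) + (9)·(8) = 76
85·t² − 152·t + 19 = 0  ⇒  m = 76² − 85·19 = 4161
m = 4161 > 0,  v_rel·d = 76 > 0  ⇒  inside

inside=yes margin=4161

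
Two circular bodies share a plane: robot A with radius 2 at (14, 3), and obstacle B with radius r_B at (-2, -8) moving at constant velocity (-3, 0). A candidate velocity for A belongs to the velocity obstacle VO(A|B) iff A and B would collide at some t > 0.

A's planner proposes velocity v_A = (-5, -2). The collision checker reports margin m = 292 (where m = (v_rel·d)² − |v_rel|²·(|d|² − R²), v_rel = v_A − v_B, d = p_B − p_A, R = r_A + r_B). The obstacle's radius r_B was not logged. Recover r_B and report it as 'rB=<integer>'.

m = 292
d = (-16, -11);  v_rel = (-2, -2),  |v_rel|² = 8
v_rel×d = (-2)·(-11) − (-2)·(-16) = -10
since m = R²·8 − (-10)²:  R² = (100 + 292) / 8 = 49
R = √49 = 7  ⇒  r_B = 7 − 2 = 5

rB=5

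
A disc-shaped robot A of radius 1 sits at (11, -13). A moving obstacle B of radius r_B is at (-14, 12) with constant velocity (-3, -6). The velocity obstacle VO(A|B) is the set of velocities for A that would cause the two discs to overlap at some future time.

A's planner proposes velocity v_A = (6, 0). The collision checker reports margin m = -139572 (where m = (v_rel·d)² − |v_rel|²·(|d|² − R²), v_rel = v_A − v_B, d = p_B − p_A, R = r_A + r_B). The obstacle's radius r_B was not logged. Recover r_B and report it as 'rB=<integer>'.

m = -139572
d = (-25, 25);  v_rel = (9, 6),  |v_rel|² = 117
v_rel×d = (9)·(25) − (6)·(-25) = 375
since m = R²·117 − 375²:  R² = (140625 + -139572) / 117 = 9
R = √9 = 3  ⇒  r_B = 3 − 1 = 2

rB=2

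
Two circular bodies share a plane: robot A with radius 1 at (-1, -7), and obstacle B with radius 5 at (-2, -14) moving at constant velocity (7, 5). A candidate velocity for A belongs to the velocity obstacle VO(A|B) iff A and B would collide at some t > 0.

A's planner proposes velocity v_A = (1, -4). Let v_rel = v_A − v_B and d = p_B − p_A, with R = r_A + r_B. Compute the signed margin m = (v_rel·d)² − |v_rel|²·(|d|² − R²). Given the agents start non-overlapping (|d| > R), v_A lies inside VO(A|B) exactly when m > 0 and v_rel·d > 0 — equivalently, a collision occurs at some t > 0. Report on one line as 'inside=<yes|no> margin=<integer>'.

d = (-1, -7),  |d|² = 50;  R = 1+5 = 6,  c = 50−6² = 14
v_rel = (-6, -9),  |v_rel|² = 117;  v_rel·d = (-6)·(-1) + (-9)·(-7) = 69
117·t² − 138·t + 14 = 0  ⇒  m = 69² − 117·14 = 3123
m = 3123 > 0,  v_rel·d = 69 > 0  ⇒  inside

inside=yes margin=3123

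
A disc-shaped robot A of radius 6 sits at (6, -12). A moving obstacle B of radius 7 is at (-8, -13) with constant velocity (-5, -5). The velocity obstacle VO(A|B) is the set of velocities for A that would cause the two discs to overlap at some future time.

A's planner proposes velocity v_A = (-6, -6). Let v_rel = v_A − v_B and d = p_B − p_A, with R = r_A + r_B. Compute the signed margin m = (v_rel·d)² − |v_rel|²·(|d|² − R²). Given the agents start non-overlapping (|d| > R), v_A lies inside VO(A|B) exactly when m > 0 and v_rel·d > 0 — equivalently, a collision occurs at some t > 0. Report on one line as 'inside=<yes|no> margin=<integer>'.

d = (-14, -1),  |d|² = 197;  R = 6+7 = 13,  c = 197−13² = 28
v_rel = (-1, -1),  |v_rel|² = 2;  v_rel·d = (-1)·(-14) + (-1)·(-1) = 15
2·t² − 30·t + 28 = 0  ⇒  m = 15² − 2·28 = 169
m = 169 > 0,  v_rel·d = 15 > 0  ⇒  inside

inside=yes margin=169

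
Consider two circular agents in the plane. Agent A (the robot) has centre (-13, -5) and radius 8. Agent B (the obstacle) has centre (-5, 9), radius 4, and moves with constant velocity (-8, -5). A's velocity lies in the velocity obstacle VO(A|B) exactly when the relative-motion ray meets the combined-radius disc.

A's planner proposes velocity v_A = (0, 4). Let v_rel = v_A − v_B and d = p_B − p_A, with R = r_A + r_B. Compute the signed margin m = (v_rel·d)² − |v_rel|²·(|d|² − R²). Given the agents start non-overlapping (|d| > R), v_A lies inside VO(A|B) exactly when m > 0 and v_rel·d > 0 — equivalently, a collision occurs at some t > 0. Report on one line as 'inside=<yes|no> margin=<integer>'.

d = (8, 14),  |d|² = 260;  R = 8+4 = 12,  c = 260−12² = 116
v_rel = (8, 9),  |v_rel|² = 145;  v_rel·d = (8)·(8) + (9)·(14) = 190
145·t² − 380·t + 116 = 0  ⇒  m = 190² − 145·116 = 19280
m = 19280 > 0,  v_rel·d = 190 > 0  ⇒  inside

inside=yes margin=19280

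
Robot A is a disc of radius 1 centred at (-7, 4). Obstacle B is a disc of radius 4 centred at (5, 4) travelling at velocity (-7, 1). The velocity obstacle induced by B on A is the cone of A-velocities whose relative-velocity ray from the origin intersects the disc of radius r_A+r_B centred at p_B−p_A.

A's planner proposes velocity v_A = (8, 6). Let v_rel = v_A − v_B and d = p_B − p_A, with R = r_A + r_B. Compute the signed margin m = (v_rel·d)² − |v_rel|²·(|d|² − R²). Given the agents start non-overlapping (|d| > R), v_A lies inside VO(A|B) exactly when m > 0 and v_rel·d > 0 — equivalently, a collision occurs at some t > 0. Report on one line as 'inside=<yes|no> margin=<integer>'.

d = (12, 0),  |d|² = 144;  R = 1+4 = 5,  c = 144−5² = 119
v_rel = (15, 5),  |v_rel|² = 250;  v_rel·d = (15)·(12) + (5)·(0) = 180
250·t² − 360·t + 119 = 0  ⇒  m = 180² − 250·119 = 2650
m = 2650 > 0,  v_rel·d = 180 > 0  ⇒  inside

inside=yes margin=2650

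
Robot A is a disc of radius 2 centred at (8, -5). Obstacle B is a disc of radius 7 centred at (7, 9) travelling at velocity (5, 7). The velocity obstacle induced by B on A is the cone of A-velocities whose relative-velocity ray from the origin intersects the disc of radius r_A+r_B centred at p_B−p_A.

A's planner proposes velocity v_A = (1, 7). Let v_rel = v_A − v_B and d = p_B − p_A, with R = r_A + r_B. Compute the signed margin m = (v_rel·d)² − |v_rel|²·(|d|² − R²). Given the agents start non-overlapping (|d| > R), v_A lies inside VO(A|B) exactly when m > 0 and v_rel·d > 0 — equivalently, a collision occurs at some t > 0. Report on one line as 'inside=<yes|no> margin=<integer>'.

d = (-1, 14),  |d|² = 197;  R = 2+7 = 9,  c = 197−9² = 116
v_rel = (-4, 0),  |v_rel|² = 16;  v_rel·d = (-4)·(-1) + (0)·(14) = 4
16·t² − 8·t + 116 = 0  ⇒  m = 4² − 16·116 = -1840
m = -1840 < 0,  v_rel·d = 4 > 0  ⇒  outside

inside=no margin=-1840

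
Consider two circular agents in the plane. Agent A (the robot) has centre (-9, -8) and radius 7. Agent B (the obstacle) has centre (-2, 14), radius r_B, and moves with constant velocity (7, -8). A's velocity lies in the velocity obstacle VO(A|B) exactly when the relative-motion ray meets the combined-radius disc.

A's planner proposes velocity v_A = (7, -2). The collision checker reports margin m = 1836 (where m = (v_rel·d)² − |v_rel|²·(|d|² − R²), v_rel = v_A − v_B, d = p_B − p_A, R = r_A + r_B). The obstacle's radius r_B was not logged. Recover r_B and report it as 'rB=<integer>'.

m = 1836
d = (7, 22);  v_rel = (0, 6),  |v_rel|² = 36
v_rel×d = (0)·(22) − (6)·(7) = -42
since m = R²·36 − (-42)²:  R² = (1764 + 1836) / 36 = 100
R = √100 = 10  ⇒  r_B = 10 − 7 = 3

rB=3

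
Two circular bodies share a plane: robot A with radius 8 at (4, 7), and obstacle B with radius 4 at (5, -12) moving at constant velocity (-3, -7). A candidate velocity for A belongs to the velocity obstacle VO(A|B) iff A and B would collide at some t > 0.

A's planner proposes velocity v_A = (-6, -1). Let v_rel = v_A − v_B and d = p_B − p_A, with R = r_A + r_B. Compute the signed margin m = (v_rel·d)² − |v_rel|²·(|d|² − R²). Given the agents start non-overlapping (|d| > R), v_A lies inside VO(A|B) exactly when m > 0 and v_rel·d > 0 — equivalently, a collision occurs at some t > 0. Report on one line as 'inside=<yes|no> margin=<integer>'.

d = (1, -19),  |d|² = 362;  R = 8+4 = 12,  c = 362−12² = 218
v_rel = (-3, 6),  |v_rel|² = 45;  v_rel·d = (-3)·(1) + (6)·(-19) = -117
45·t² + 234·t + 218 = 0  ⇒  m = (-117)² − 45·218 = 3879
m = 3879 > 0,  v_rel·d = -117 < 0  ⇒  outside

inside=no margin=3879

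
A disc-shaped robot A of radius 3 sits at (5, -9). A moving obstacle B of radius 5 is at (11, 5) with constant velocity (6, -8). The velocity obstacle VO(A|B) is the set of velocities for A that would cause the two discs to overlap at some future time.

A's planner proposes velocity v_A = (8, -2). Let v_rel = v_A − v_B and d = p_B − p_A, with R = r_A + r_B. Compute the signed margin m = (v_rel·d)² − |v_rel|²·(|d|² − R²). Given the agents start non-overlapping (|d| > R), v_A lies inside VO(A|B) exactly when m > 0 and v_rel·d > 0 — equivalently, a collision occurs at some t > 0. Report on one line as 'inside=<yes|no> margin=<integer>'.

d = (6, 14),  |d|² = 232;  R = 3+5 = 8,  c = 232−8² = 168
v_rel = (2, 6),  |v_rel|² = 40;  v_rel·d = (2)·(6) + (6)·(14) = 96
40·t² − 192·t + 168 = 0  ⇒  m = 96² − 40·168 = 2496
m = 2496 > 0,  v_rel·d = 96 > 0  ⇒  inside

inside=yes margin=2496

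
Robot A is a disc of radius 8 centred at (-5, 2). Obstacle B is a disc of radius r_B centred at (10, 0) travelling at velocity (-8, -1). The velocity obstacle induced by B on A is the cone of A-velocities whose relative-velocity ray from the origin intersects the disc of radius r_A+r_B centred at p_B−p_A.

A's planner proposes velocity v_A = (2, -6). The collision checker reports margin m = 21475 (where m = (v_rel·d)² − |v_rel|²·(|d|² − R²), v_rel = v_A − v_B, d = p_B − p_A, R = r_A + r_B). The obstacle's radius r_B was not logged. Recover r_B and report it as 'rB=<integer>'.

m = 21475
d = (15, -2);  v_rel = (10, -5),  |v_rel|² = 125
v_rel×d = (10)·(-2) − (-5)·(15) = 55
since m = R²·125 − 55²:  R² = (3025 + 21475) / 125 = 196
R = √196 = 14  ⇒  r_B = 14 − 8 = 6

rB=6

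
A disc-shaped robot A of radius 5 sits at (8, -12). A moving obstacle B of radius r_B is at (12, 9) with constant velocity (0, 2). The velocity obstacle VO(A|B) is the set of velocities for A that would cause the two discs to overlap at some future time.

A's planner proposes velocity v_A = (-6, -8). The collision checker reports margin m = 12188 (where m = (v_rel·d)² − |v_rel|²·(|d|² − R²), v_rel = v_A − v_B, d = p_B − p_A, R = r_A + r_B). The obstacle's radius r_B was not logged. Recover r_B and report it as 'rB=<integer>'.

m = 12188
d = (4, 21);  v_rel = (-6, -10),  |v_rel|² = 136
v_rel×d = (-6)·(21) − (-10)·(4) = -86
since m = R²·136 − (-86)²:  R² = (7396 + 12188) / 136 = 144
R = √144 = 12  ⇒  r_B = 12 − 5 = 7

rB=7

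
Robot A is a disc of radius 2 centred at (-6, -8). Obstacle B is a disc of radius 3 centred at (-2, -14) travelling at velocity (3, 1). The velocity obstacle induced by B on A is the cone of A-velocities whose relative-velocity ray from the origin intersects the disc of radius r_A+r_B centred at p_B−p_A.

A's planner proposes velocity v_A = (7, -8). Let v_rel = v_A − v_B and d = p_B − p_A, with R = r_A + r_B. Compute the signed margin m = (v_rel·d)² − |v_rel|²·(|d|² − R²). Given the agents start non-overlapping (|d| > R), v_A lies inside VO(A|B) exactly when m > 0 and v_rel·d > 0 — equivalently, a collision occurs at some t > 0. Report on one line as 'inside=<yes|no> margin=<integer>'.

d = (4, -6),  |d|² = 52;  R = 2+3 = 5,  c = 52−5² = 27
v_rel = (4, -9),  |v_rel|² = 97;  v_rel·d = (4)·(4) + (-9)·(-6) = 70
97·t² − 140·t + 27 = 0  ⇒  m = 70² − 97·27 = 2281
m = 2281 > 0,  v_rel·d = 70 > 0  ⇒  inside

inside=yes margin=2281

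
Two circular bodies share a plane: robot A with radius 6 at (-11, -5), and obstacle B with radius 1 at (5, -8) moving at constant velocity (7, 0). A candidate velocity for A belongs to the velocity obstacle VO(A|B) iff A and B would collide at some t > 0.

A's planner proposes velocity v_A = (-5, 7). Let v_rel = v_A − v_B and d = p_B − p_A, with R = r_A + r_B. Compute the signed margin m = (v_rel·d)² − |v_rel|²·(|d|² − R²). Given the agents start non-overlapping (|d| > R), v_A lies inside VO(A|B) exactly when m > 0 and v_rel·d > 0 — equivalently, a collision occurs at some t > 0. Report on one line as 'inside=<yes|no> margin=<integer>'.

d = (16, -3),  |d|² = 265;  R = 6+1 = 7,  c = 265−7² = 216
v_rel = (-12, 7),  |v_rel|² = 193;  v_rel·d = (-12)·(16) + (7)·(-3) = -213
193·t² + 426·t + 216 = 0  ⇒  m = (-213)² − 193·216 = 3681
m = 3681 > 0,  v_rel·d = -213 < 0  ⇒  outside

inside=no margin=3681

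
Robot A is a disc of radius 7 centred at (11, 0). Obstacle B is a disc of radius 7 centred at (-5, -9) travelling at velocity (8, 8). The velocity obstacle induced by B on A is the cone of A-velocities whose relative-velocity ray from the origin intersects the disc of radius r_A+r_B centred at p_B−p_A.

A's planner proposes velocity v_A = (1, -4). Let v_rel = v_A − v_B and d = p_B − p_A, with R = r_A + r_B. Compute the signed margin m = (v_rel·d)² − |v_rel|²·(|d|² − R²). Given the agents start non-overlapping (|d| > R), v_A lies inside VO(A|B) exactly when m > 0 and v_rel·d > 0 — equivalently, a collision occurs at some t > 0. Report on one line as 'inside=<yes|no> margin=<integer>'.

d = (-16, -9),  |d|² = 337;  R = 7+7 = 14,  c = 337−14² = 141
v_rel = (-7, -12),  |v_rel|² = 193;  v_rel·d = (-7)·(-16) + (-12)·(-9) = 220
193·t² − 440·t + 141 = 0  ⇒  m = 220² − 193·141 = 21187
m = 21187 > 0,  v_rel·d = 220 > 0  ⇒  inside

inside=yes margin=21187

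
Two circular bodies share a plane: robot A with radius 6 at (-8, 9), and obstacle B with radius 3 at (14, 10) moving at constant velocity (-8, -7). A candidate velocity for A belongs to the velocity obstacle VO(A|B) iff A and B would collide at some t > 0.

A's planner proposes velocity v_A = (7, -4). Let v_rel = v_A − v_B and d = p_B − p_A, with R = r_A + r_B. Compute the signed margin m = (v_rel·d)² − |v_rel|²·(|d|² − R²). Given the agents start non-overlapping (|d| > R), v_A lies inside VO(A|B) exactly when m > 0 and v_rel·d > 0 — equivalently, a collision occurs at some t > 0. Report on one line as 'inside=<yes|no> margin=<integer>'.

d = (22, 1),  |d|² = 485;  R = 6+3 = 9,  c = 485−9² = 404
v_rel = (15, 3),  |v_rel|² = 234;  v_rel·d = (15)·(22) + (3)·(1) = 333
234·t² − 666·t + 404 = 0  ⇒  m = 333² − 234·404 = 16353
m = 16353 > 0,  v_rel·d = 333 > 0  ⇒  inside

inside=yes margin=16353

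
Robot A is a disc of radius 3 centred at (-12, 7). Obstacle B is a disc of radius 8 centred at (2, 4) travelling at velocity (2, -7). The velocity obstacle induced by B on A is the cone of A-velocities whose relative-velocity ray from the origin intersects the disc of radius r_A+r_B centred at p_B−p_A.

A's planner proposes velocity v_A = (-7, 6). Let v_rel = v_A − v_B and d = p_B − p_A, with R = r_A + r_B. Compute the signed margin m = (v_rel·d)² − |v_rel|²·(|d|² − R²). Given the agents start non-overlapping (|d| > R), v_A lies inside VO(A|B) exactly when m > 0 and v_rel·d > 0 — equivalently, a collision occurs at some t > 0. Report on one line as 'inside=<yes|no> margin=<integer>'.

d = (14, -3),  |d|² = 205;  R = 3+8 = 11,  c = 205−11² = 84
v_rel = (-9, 13),  |v_rel|² = 250;  v_rel·d = (-9)·(14) + (13)·(-3) = -165
250·t² + 330·t + 84 = 0  ⇒  m = (-165)² − 250·84 = 6225
m = 6225 > 0,  v_rel·d = -165 < 0  ⇒  outside

inside=no margin=6225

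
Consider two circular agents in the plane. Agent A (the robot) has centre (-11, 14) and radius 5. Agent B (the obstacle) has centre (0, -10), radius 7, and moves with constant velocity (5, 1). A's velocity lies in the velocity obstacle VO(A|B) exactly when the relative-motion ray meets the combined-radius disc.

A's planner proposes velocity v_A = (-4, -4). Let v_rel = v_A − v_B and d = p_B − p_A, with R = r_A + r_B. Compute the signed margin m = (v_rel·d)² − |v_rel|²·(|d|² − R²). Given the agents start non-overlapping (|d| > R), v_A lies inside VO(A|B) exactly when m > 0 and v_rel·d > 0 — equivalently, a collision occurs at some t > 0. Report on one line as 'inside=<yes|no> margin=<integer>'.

d = (11, -24),  |d|² = 697;  R = 5+7 = 12,  c = 697−12² = 553
v_rel = (-9, -5),  |v_rel|² = 106;  v_rel·d = (-9)·(11) + (-5)·(-24) = 21
106·t² − 42·t + 553 = 0  ⇒  m = 21² − 106·553 = -58177
m = -58177 < 0,  v_rel·d = 21 > 0  ⇒  outside

inside=no margin=-58177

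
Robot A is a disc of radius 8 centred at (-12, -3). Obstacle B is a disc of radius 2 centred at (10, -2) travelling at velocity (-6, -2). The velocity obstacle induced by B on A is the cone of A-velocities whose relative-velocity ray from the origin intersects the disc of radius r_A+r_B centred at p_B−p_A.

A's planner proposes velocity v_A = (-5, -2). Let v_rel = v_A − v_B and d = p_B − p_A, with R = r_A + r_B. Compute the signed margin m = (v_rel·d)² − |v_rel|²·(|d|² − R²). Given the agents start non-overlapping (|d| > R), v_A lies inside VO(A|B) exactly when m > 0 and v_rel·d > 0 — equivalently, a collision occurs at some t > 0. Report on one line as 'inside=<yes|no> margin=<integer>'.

d = (22, 1),  |d|² = 485;  R = 8+2 = 10,  c = 485−10² = 385
v_rel = (1, 0),  |v_rel|² = 1;  v_rel·d = (1)·(22) + (0)·(1) = 22
1·t² − 44·t + 385 = 0  ⇒  m = 22² − 1·385 = 99
m = 99 > 0,  v_rel·d = 22 > 0  ⇒  inside

inside=yes margin=99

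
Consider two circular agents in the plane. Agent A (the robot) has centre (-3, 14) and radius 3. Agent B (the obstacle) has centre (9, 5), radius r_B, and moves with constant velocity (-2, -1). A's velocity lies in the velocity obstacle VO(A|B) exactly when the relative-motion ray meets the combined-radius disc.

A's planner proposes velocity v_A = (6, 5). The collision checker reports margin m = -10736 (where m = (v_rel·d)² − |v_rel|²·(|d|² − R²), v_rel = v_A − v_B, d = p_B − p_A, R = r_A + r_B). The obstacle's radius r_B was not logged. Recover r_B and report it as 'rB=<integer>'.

m = -10736
d = (12, -9);  v_rel = (8, 6),  |v_rel|² = 100
v_rel×d = (8)·(-9) − (6)·(12) = -144
since m = R²·100 − (-144)²:  R² = (20736 + -10736) / 100 = 100
R = √100 = 10  ⇒  r_B = 10 − 3 = 7

rB=7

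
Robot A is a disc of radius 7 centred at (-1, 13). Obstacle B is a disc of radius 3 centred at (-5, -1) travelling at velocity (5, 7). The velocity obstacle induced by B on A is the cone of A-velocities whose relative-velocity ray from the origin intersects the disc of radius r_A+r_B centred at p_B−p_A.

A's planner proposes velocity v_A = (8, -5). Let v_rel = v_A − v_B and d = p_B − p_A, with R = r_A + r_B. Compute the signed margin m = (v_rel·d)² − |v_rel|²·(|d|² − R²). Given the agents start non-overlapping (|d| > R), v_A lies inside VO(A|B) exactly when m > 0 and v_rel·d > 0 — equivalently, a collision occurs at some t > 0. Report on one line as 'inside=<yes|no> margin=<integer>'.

d = (-4, -14),  |d|² = 212;  R = 7+3 = 10,  c = 212−10² = 112
v_rel = (3, -12),  |v_rel|² = 153;  v_rel·d = (3)·(-4) + (-12)·(-14) = 156
153·t² − 312·t + 112 = 0  ⇒  m = 156² − 153·112 = 7200
m = 7200 > 0,  v_rel·d = 156 > 0  ⇒  inside

inside=yes margin=7200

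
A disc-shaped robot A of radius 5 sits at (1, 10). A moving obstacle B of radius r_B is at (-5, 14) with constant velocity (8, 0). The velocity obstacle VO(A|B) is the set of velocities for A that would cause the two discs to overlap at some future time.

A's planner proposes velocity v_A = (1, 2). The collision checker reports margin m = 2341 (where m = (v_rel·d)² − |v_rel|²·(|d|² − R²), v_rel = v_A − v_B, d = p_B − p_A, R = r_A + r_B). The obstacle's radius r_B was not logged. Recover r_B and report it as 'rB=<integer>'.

m = 2341
d = (-6, 4);  v_rel = (-7, 2),  |v_rel|² = 53
v_rel×d = (-7)·(4) − (2)·(-6) = -16
since m = R²·53 − (-16)²:  R² = (256 + 2341) / 53 = 49
R = √49 = 7  ⇒  r_B = 7 − 5 = 2

rB=2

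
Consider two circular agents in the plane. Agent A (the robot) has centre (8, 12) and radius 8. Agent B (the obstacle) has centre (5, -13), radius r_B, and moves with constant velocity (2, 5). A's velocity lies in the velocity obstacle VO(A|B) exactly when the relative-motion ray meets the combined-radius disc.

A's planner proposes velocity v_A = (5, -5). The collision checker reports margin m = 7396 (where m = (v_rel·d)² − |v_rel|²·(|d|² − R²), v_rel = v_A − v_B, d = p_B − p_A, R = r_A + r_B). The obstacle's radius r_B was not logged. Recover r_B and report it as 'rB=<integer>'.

m = 7396
d = (-3, -25);  v_rel = (3, -10),  |v_rel|² = 109
v_rel×d = (3)·(-25) − (-10)·(-3) = -105
since m = R²·109 − (-105)²:  R² = (11025 + 7396) / 109 = 169
R = √169 = 13  ⇒  r_B = 13 − 8 = 5

rB=5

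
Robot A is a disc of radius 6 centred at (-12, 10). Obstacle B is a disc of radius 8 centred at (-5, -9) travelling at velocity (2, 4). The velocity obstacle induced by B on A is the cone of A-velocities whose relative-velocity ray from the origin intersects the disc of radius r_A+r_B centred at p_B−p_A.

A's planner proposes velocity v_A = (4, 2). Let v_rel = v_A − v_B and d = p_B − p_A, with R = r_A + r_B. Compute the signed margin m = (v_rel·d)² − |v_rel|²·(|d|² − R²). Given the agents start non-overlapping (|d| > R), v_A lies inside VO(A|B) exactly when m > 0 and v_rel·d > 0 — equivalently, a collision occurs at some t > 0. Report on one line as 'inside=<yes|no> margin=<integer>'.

d = (7, -19),  |d|² = 410;  R = 6+8 = 14,  c = 410−14² = 214
v_rel = (2, -2),  |v_rel|² = 8;  v_rel·d = (2)·(7) + (-2)·(-19) = 52
8·t² − 104·t + 214 = 0  ⇒  m = 52² − 8·214 = 992
m = 992 > 0,  v_rel·d = 52 > 0  ⇒  inside

inside=yes margin=992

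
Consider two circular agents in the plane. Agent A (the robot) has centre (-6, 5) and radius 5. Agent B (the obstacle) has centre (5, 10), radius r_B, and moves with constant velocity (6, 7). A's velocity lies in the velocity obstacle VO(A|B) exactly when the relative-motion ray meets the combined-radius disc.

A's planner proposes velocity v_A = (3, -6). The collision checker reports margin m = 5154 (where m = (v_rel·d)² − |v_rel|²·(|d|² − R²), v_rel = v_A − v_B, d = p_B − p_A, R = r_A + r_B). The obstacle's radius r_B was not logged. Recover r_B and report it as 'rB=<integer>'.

m = 5154
d = (11, 5);  v_rel = (-3, -13),  |v_rel|² = 178
v_rel×d = (-3)·(5) − (-13)·(11) = 128
since m = R²·178 − 128²:  R² = (16384 + 5154) / 178 = 121
R = √121 = 11  ⇒  r_B = 11 − 5 = 6

rB=6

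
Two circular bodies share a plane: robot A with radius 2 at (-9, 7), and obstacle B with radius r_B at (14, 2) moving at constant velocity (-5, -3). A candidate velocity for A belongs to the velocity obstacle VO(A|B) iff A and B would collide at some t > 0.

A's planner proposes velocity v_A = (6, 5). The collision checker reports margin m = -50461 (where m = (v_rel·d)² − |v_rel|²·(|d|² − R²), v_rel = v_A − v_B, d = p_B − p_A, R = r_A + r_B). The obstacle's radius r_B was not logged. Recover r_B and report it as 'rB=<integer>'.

m = -50461
d = (23, -5);  v_rel = (11, 8),  |v_rel|² = 185
v_rel×d = (11)·(-5) − (8)·(23) = -239
since m = R²·185 − (-239)²:  R² = (57121 + -50461) / 185 = 36
R = √36 = 6  ⇒  r_B = 6 − 2 = 4

rB=4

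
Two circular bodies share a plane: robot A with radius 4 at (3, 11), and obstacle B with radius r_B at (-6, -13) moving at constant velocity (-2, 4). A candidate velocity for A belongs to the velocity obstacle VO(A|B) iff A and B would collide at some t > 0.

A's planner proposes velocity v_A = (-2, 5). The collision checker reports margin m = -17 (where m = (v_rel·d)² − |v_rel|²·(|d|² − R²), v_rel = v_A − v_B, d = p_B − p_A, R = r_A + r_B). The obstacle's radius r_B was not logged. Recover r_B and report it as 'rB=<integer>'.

m = -17
d = (-9, -24);  v_rel = (0, 1),  |v_rel|² = 1
v_rel×d = (0)·(-24) − (1)·(-9) = 9
since m = R²·1 − 9²:  R² = (81 + -17) / 1 = 64
R = √64 = 8  ⇒  r_B = 8 − 4 = 4

rB=4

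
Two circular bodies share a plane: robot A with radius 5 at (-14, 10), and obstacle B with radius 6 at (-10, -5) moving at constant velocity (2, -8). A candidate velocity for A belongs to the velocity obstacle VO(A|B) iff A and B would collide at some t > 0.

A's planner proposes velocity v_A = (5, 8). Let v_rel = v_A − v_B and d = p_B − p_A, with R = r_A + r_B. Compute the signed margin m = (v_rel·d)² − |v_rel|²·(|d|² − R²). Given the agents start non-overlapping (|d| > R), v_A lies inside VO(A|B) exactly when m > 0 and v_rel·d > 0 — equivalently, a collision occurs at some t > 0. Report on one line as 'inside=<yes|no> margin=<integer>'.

d = (4, -15),  |d|² = 241;  R = 5+6 = 11,  c = 241−11² = 120
v_rel = (3, 16),  |v_rel|² = 265;  v_rel·d = (3)·(4) + (16)·(-15) = -228
265·t² + 456·t + 120 = 0  ⇒  m = (-228)² − 265·120 = 20184
m = 20184 > 0,  v_rel·d = -228 < 0  ⇒  outside

inside=no margin=20184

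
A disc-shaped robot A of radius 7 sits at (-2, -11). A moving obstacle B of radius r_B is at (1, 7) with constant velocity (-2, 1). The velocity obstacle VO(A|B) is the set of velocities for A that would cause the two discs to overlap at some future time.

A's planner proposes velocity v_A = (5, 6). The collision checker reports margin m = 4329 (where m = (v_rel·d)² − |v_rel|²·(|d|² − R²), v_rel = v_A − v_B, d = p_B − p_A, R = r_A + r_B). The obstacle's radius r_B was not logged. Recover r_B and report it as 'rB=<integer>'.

m = 4329
d = (3, 18);  v_rel = (7, 5),  |v_rel|² = 74
v_rel×d = (7)·(18) − (5)·(3) = 111
since m = R²·74 − 111²:  R² = (12321 + 4329) / 74 = 225
R = √225 = 15  ⇒  r_B = 15 − 7 = 8

rB=8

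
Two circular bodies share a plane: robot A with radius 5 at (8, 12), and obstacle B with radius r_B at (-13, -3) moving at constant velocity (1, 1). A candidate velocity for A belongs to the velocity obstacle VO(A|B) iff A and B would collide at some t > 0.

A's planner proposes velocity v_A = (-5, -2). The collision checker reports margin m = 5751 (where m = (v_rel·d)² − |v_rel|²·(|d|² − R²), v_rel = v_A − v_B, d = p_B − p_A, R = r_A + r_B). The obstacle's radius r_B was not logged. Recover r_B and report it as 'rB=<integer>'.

m = 5751
d = (-21, -15);  v_rel = (-6, -3),  |v_rel|² = 45
v_rel×d = (-6)·(-15) − (-3)·(-21) = 27
since m = R²·45 − 27²:  R² = (729 + 5751) / 45 = 144
R = √144 = 12  ⇒  r_B = 12 − 5 = 7

rB=7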